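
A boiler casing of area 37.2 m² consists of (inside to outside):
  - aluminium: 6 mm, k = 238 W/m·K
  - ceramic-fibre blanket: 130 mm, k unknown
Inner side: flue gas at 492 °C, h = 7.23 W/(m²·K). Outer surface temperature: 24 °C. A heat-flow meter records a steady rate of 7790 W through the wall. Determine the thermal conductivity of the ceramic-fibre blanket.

Series thermal resistances:
R_inner film = 1/(h_i·A) = 1/(7.23×37.2) = 0.003718 K/W
R_aluminium = L/(kA) = 0.006/(238×37.2) = 6.777×10^-7 K/W
Sum of known resistances R_other = 0.003719 K/W
Total R = ΔT/Q = 468/7790 = 0.06008 K/W
R_ceramic-fibre blanket = R_total − R_other = 0.05636 K/W
k = L/(R·A) = 0.13/(0.05636×37.2)

k ≈ 0.062 W/(m·K)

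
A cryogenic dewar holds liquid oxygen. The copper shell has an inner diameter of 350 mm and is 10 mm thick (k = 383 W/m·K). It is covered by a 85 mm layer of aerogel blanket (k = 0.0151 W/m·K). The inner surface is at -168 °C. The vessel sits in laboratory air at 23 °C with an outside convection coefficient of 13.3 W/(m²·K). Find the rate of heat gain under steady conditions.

Spherical conduction: R = (1/r_in − 1/r_out)/(4πk) per layer; series-sum.
R_copper shell = (1/0.175 − 1/0.185)/(4π×383) = 6.418×10^-5 K/W
R_aerogel blanket = (1/0.185 − 1/0.27)/(4π×0.0151) = 8.968 K/W
R_outer film = 1/(h·4πr_o²) = 1/(13.3×4π×0.27²) = 0.08208 K/W
R_total = 9.05 K/W
Q = ΔT/R_total = 191/9.05

Q ≈ 21.1 W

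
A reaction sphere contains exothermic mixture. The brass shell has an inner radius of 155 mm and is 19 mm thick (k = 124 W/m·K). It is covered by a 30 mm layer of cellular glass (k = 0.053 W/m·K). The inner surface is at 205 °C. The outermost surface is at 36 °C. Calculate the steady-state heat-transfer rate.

Q ≈ 133 W

Radial (spherical) resistances in series:
R_brass shell = (1/0.155 − 1/0.174)/(4π×124) = 4.521×10^-4 K/W
R_cellular glass = (1/0.174 − 1/0.204)/(4π×0.053) = 1.269 K/W
R_total = 1.269 K/W
Q = ΔT/R_total = 169/1.269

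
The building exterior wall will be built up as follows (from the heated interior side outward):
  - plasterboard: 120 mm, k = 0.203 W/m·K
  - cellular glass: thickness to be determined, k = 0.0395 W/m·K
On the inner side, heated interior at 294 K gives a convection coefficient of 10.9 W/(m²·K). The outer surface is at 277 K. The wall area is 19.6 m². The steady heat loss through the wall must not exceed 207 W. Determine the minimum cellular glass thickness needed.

Thermal resistances in series:
R_inner film = 1/(h_i·A) = 1/(10.9×19.6) = 0.004681 K/W
R_plasterboard = L/(kA) = 0.12/(0.203×19.6) = 0.03016 K/W
Sum of the known resistances R_other = 0.03484 K/W
Required total resistance R_tot = ΔT/Q_allow = 17/207 = 0.08213 K/W
R_cellular glass = R_tot − R_other = 0.04728 K/W
L = R·k·A = 0.04728×0.0395×19.6

L ≈ 36.6 mm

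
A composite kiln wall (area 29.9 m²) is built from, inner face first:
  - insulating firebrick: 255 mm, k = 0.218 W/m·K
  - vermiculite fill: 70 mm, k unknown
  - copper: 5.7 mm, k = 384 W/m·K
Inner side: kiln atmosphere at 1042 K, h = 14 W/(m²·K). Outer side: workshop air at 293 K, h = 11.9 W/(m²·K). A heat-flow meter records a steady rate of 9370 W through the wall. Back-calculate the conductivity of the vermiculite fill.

Model the wall as resistances in series:
R_inner film = 1/(h_i·A) = 1/(14×29.9) = 0.002389 K/W
R_insulating firebrick = L/(kA) = 0.255/(0.218×29.9) = 0.03912 K/W
R_copper = L/(kA) = 0.0057/(384×29.9) = 4.964×10^-7 K/W
R_outer film = 1/(h_o·A) = 1/(11.9×29.9) = 0.00281 K/W
Sum of known resistances R_other = 0.04432 K/W
Total R = ΔT/Q = 749/9370 = 0.07994 K/W
R_vermiculite fill = R_total − R_other = 0.03561 K/W
k = L/(R·A) = 0.07/(0.03561×29.9)

k ≈ 0.0657 W/(m·K)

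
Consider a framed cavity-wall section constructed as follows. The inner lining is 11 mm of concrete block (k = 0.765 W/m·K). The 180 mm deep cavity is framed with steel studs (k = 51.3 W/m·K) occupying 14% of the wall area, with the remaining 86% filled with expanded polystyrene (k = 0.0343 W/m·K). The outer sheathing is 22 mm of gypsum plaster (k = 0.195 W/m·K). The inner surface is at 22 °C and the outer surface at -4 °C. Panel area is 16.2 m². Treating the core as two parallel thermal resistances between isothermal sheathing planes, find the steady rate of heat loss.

Q ≈ 2770 W

Sheathing layers in series; stud and cavity paths in parallel between them.
R_inner = 0.011/(0.765×16.2) = 8.876×10^-4 K/W
R_stud  = 0.18/(51.3×0.14×16.2) = 0.001547 K/W
R_cav   = 0.18/(0.0343×0.86×16.2) = 0.3767 K/W
1/R_core = 1/R_stud + 1/R_cav → R_core = 0.001541 K/W
R_outer = 0.022/(0.195×16.2) = 0.006964 K/W
R_total = 0.009393 K/W
Q = ΔT/R_total = 26/0.009393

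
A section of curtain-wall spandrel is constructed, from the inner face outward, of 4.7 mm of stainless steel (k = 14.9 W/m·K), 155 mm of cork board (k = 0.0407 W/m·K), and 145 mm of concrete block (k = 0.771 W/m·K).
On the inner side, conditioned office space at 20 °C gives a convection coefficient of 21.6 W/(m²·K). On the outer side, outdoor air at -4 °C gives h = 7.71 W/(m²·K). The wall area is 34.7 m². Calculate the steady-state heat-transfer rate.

Q ≈ 200 W

Model the wall as resistances in series:
R_inner film = 1/(h_i·A) = 1/(21.6×34.7) = 0.001334 K/W
R_stainless steel = L/(kA) = 0.0047/(14.9×34.7) = 9.09×10^-6 K/W
R_cork board = L/(kA) = 0.155/(0.0407×34.7) = 0.1098 K/W
R_concrete block = L/(kA) = 0.145/(0.771×34.7) = 0.00542 K/W
R_outer film = 1/(h_o·A) = 1/(7.71×34.7) = 0.003738 K/W
R_total = 0.1203 K/W
Q = ΔT / R_total = 24 / 0.1203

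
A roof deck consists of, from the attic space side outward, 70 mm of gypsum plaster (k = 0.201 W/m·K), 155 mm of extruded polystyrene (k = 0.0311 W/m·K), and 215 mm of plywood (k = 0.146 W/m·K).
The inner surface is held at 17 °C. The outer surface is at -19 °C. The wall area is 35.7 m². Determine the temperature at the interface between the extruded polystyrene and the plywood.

Thermal resistances in series:
R_gypsum plaster = L/(kA) = 0.07/(0.201×35.7) = 0.009755 K/W
R_extruded polystyrene = L/(kA) = 0.155/(0.0311×35.7) = 0.1396 K/W
R_plywood = L/(kA) = 0.215/(0.146×35.7) = 0.04125 K/W
R_total = 0.1906 K/W;  Q = ΔT/R_total = 36/0.1906 = 188.9 W
T_interface = T_inner − Q·ΣR(inner→interface) = 17 − 189×0.1494

T ≈ -11.2 °C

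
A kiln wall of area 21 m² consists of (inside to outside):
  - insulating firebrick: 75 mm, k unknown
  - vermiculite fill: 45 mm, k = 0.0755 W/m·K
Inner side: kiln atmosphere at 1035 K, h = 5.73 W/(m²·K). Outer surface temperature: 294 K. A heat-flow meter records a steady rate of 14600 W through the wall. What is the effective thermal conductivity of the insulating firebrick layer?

Using the resistance-network approach (series):
R_inner film = 1/(h_i·A) = 1/(5.73×21) = 0.00831 K/W
R_vermiculite fill = L/(kA) = 0.045/(0.0755×21) = 0.02838 K/W
Sum of known resistances R_other = 0.03669 K/W
Total R = ΔT/Q = 741/14600 = 0.05075 K/W
R_insulating firebrick = R_total − R_other = 0.01406 K/W
k = L/(R·A) = 0.075/(0.01406×21)

k ≈ 0.254 W/(m·K)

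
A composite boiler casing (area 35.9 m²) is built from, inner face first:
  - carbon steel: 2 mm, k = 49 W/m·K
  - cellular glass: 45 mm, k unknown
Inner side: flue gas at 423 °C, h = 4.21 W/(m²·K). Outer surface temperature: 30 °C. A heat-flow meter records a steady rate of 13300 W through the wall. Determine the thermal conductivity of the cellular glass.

Using the resistance-network approach (series):
R_inner film = 1/(h_i·A) = 1/(4.21×35.9) = 0.006616 K/W
R_carbon steel = L/(kA) = 0.002/(49×35.9) = 1.137×10^-6 K/W
Sum of known resistances R_other = 0.006618 K/W
Total R = ΔT/Q = 393/13300 = 0.02955 K/W
R_cellular glass = R_total − R_other = 0.02293 K/W
k = L/(R·A) = 0.045/(0.02293×35.9)

k ≈ 0.0547 W/(m·K)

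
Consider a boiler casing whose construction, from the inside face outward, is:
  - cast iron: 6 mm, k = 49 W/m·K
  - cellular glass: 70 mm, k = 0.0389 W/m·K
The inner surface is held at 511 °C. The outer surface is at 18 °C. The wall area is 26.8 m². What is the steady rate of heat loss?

Q ≈ 7340 W

Treating each layer as a thermal resistance in series:
R_cast iron = L/(kA) = 0.006/(49×26.8) = 4.569×10^-6 K/W
R_cellular glass = L/(kA) = 0.07/(0.0389×26.8) = 0.06714 K/W
R_total = 0.06715 K/W
Q = ΔT / R_total = 493 / 0.06715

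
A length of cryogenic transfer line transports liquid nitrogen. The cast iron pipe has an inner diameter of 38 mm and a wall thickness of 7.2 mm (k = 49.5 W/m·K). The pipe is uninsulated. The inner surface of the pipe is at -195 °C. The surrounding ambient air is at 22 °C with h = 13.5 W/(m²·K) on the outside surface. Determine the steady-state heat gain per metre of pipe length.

Radial resistances (cylindrical: R_cond = ln(r_o/r_i)/(2πkL), R_conv = 1/(h·2πrL)):
R_cast iron pipe wall = ln(26.2/19)/(2π×49.5×1) = 0.001033 K/W
R_outer film = 1/(h_o·2πr_oL) = 1/(13.5×2π×0.0262×1) = 0.45 K/W
R_total = 0.451 K/W
Q = ΔT/R_total = 217/0.451

q′ ≈ 481 W/m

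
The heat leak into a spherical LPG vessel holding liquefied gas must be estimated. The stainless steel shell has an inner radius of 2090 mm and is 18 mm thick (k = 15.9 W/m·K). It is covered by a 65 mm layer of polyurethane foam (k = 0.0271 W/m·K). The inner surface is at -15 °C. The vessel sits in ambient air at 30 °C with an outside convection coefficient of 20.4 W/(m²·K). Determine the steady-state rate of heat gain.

Q ≈ 1060 W

For a spherical shell R = (1/r₁ − 1/r₂)/(4πk); film R = 1/(h·4πr²). In series:
R_stainless steel shell = (1/2.09 − 1/2.108)/(4π×15.9) = 2.045×10^-5 K/W
R_polyurethane foam = (1/2.108 − 1/2.173)/(4π×0.0271) = 0.04167 K/W
R_outer film = 1/(h·4πr_o²) = 1/(20.4×4π×2.173²) = 8.261×10^-4 K/W
R_total = 0.04251 K/W
Q = ΔT/R_total = 45/0.04251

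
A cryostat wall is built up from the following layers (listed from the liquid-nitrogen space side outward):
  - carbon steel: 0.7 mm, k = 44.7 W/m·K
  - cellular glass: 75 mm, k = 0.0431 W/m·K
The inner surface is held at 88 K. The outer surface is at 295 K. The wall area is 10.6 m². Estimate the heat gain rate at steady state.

Q ≈ 1260 W

Treating each layer as a thermal resistance in series:
R_carbon steel = L/(kA) = 0.0007/(44.7×10.6) = 1.477×10^-6 K/W
R_cellular glass = L/(kA) = 0.075/(0.0431×10.6) = 0.1642 K/W
R_total = 0.1642 K/W
Q = ΔT / R_total = 207 / 0.1642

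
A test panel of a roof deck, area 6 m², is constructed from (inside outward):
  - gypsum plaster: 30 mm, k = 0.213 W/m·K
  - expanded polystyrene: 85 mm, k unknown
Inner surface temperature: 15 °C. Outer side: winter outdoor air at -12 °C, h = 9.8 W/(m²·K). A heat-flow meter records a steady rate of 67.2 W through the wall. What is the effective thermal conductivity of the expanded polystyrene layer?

Series thermal resistances:
R_gypsum plaster = L/(kA) = 0.03/(0.213×6) = 0.02347 K/W
R_outer film = 1/(h_o·A) = 1/(9.8×6) = 0.01701 K/W
Sum of known resistances R_other = 0.04048 K/W
Total R = ΔT/Q = 27/67.2 = 0.4018 K/W
R_expanded polystyrene = R_total − R_other = 0.3613 K/W
k = L/(R·A) = 0.085/(0.3613×6)

k ≈ 0.0392 W/(m·K)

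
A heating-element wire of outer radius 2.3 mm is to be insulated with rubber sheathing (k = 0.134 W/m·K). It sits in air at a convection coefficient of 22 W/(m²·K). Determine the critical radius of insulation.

r_cr ≈ 6.09 mm

For a cylinder r_cr = k/h = 0.134/22
r_cr = 6.09 mm; since the bare radius (2.3 mm) is below r_cr, adding a thin layer of insulation will *increase* heat loss.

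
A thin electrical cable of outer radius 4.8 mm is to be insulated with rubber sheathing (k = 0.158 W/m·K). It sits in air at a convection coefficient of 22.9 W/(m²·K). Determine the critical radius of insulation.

For a cylinder r_cr = k/h = 0.158/22.9
r_cr = 6.9 mm; since the bare radius (4.8 mm) is below r_cr, adding a thin layer of insulation will *increase* heat loss.

r_cr ≈ 6.9 mm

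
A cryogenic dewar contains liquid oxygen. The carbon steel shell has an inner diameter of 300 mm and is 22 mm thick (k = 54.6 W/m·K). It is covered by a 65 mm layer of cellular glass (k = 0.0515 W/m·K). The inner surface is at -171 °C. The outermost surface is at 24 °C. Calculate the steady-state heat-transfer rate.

For a spherical shell R = (1/r₁ − 1/r₂)/(4πk); film R = 1/(h·4πr²). In series:
R_carbon steel shell = (1/0.15 − 1/0.172)/(4π×54.6) = 0.001243 K/W
R_cellular glass = (1/0.172 − 1/0.237)/(4π×0.0515) = 2.464 K/W
R_total = 2.465 K/W
Q = ΔT/R_total = 195/2.465

Q ≈ 79.1 W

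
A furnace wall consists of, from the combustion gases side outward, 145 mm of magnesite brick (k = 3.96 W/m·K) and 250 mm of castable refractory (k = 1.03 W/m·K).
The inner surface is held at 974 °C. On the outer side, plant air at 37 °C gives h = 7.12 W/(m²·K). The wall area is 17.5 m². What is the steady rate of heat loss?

Q ≈ 39100 W

Model the wall as resistances in series:
R_magnesite brick = L/(kA) = 0.145/(3.96×17.5) = 0.002092 K/W
R_castable refractory = L/(kA) = 0.25/(1.03×17.5) = 0.01387 K/W
R_outer film = 1/(h_o·A) = 1/(7.12×17.5) = 0.008026 K/W
R_total = 0.02399 K/W
Q = ΔT / R_total = 937 / 0.02399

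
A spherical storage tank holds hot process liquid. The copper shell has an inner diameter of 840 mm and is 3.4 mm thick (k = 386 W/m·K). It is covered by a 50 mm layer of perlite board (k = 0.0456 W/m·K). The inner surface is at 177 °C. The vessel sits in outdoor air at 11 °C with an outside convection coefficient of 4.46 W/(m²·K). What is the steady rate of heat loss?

Each spherical layer contributes R = (1/r_i − 1/r_o)/(4πk):
R_copper shell = (1/0.42 − 1/0.4234)/(4π×386) = 3.942×10^-6 K/W
R_perlite board = (1/0.4234 − 1/0.4734)/(4π×0.0456) = 0.4353 K/W
R_outer film = 1/(h·4πr_o²) = 1/(4.46×4π×0.4734²) = 0.07962 K/W
R_total = 0.5149 K/W
Q = ΔT/R_total = 166/0.5149

Q ≈ 322 W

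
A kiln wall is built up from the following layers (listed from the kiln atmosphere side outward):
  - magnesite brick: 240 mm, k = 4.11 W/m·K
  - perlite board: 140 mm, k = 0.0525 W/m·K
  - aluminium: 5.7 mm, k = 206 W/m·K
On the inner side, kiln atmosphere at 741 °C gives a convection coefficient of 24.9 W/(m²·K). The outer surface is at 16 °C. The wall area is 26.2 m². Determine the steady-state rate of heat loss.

Q ≈ 6870 W

Using the resistance-network approach (series):
R_inner film = 1/(h_i·A) = 1/(24.9×26.2) = 0.001533 K/W
R_magnesite brick = L/(kA) = 0.24/(4.11×26.2) = 0.002229 K/W
R_perlite board = L/(kA) = 0.14/(0.0525×26.2) = 0.1018 K/W
R_aluminium = L/(kA) = 0.0057/(206×26.2) = 1.056×10^-6 K/W
R_total = 0.1055 K/W
Q = ΔT / R_total = 725 / 0.1055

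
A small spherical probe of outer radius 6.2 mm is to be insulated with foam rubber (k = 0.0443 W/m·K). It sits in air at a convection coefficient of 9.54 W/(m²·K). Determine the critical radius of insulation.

r_cr ≈ 9.29 mm

For a sphere r_cr = 2k/h = 2×0.0443/9.54
r_cr = 9.29 mm; since the bare radius (6.2 mm) is below r_cr, adding a thin layer of insulation will *increase* heat loss.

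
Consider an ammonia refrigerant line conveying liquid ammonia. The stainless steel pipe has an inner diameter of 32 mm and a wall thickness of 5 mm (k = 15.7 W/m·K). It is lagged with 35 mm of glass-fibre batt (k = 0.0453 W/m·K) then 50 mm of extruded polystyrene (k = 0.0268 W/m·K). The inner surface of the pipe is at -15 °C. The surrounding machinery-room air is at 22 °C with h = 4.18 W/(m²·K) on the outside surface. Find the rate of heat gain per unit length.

q′ ≈ 4.87 W/m

For a radial system each layer contributes R = ln(r_out/r_in)/(2πkL); films add R = 1/(hA).
R_stainless steel pipe wall = ln(21/16)/(2π×15.7×1) = 0.002757 K/W
R_glass-fibre batt = ln(56/21)/(2π×0.0453×1) = 3.446 K/W
R_extruded polystyrene = ln(106/56)/(2π×0.0268×1) = 3.789 K/W
R_outer film = 1/(h_o·2πr_oL) = 1/(4.18×2π×0.106×1) = 0.3592 K/W
R_total = 7.597 K/W
Q = ΔT/R_total = 37/7.597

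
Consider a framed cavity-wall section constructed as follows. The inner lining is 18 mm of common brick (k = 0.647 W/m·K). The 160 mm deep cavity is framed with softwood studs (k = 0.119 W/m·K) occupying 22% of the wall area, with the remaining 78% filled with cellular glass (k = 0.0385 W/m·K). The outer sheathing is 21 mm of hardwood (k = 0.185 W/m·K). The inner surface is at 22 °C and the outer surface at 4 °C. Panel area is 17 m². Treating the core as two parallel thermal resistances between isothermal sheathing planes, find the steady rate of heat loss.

Q ≈ 102 W

Sheathing layers in series; stud and cavity paths in parallel between them.
R_inner = 0.018/(0.647×17) = 0.001637 K/W
R_stud  = 0.16/(0.119×0.22×17) = 0.3595 K/W
R_cav   = 0.16/(0.0385×0.78×17) = 0.3134 K/W
1/R_core = 1/R_stud + 1/R_cav → R_core = 0.1674 K/W
R_outer = 0.021/(0.185×17) = 0.006677 K/W
R_total = 0.1758 K/W
Q = ΔT/R_total = 18/0.1758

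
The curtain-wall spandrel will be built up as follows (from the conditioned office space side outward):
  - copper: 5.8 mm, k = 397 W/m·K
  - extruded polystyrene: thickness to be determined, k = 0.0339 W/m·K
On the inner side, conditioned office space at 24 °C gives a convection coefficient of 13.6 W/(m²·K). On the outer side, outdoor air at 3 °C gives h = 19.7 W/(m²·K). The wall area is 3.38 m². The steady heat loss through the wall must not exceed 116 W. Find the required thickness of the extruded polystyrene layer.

L ≈ 16.5 mm

Treating each layer as a thermal resistance in series:
R_inner film = 1/(h_i·A) = 1/(13.6×3.38) = 0.02175 K/W
R_copper = L/(kA) = 0.0058/(397×3.38) = 4.322×10^-6 K/W
R_outer film = 1/(h_o·A) = 1/(19.7×3.38) = 0.01502 K/W
Sum of the known resistances R_other = 0.03678 K/W
Required total resistance R_tot = ΔT/Q_allow = 21/116 = 0.181 K/W
R_extruded polystyrene = R_tot − R_other = 0.1443 K/W
L = R·k·A = 0.1443×0.0339×3.38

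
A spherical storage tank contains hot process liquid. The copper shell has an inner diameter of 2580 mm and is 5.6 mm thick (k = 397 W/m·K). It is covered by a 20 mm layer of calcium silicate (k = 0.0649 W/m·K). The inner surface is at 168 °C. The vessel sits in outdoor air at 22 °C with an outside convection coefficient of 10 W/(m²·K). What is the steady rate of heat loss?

Q ≈ 7690 W

Radial (spherical) resistances in series:
R_copper shell = (1/1.29 − 1/1.2956)/(4π×397) = 6.716×10^-7 K/W
R_calcium silicate = (1/1.2956 − 1/1.3156)/(4π×0.0649) = 0.01439 K/W
R_outer film = 1/(h·4πr_o²) = 1/(10×4π×1.3156²) = 0.004598 K/W
R_total = 0.01899 K/W
Q = ΔT/R_total = 146/0.01899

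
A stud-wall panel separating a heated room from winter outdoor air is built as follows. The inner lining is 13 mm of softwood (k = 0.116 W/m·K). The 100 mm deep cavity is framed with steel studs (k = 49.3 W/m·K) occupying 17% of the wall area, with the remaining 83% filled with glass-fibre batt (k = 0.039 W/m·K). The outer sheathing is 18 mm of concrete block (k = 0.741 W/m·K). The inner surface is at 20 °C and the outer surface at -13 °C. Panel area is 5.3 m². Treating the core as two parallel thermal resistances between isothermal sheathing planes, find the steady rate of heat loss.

Sheathing layers in series; stud and cavity paths in parallel between them.
R_inner = 0.013/(0.116×5.3) = 0.02115 K/W
R_stud  = 0.1/(49.3×0.17×5.3) = 0.002251 K/W
R_cav   = 0.1/(0.039×0.83×5.3) = 0.5829 K/W
1/R_core = 1/R_stud + 1/R_cav → R_core = 0.002243 K/W
R_outer = 0.018/(0.741×5.3) = 0.004583 K/W
R_total = 0.02797 K/W
Q = ΔT/R_total = 33/0.02797

Q ≈ 1180 W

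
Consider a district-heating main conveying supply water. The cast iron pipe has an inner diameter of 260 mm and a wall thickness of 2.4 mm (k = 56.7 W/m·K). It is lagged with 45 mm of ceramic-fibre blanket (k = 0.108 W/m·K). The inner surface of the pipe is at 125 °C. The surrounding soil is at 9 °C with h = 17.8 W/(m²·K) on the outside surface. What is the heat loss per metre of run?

Per-layer cylindrical resistances, series-summed:
R_cast iron pipe wall = ln(132.4/130)/(2π×56.7×1) = 5.135×10^-5 K/W
R_ceramic-fibre blanket = ln(177.4/132.4)/(2π×0.108×1) = 0.4312 K/W
R_outer film = 1/(h_o·2πr_oL) = 1/(17.8×2π×0.1774×1) = 0.0504 K/W
R_total = 0.4816 K/W
Q = ΔT/R_total = 116/0.4816

q′ ≈ 241 W/m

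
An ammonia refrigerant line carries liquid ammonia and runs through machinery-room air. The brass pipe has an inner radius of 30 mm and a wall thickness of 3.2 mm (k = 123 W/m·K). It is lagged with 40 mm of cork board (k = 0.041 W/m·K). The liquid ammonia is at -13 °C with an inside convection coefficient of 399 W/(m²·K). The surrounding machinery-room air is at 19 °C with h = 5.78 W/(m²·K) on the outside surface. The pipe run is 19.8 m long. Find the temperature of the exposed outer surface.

T ≈ 15.5 °C

Per-layer cylindrical resistances, series-summed:
R_inner film = 1/(h_i·2πr₁L) = 1/(399×2π×0.03×19.8) = 6.715×10^-4 K/W
R_brass pipe wall = ln(33.2/30)/(2π×123×19.8) = 6.623×10^-6 K/W
R_cork board = ln(73.2/33.2)/(2π×0.041×19.8) = 0.155 K/W
R_outer film = 1/(h_o·2πr_oL) = 1/(5.78×2π×0.0732×19.8) = 0.019 K/W
R_total = 0.1747 K/W
Q = ΔT/R_total = 32/0.1747
Q = 183 W
T_interface = T_inner + Q·ΣR(inner→interface) = -13 + 183×0.1557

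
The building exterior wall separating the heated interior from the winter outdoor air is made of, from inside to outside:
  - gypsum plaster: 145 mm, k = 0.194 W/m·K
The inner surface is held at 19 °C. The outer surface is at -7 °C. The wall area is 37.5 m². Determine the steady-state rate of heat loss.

Q ≈ 1300 W

Using the resistance-network approach (series):
R_gypsum plaster = L/(kA) = 0.145/(0.194×37.5) = 0.01993 K/W
R_total = 0.01993 K/W
Q = ΔT / R_total = 26 / 0.01993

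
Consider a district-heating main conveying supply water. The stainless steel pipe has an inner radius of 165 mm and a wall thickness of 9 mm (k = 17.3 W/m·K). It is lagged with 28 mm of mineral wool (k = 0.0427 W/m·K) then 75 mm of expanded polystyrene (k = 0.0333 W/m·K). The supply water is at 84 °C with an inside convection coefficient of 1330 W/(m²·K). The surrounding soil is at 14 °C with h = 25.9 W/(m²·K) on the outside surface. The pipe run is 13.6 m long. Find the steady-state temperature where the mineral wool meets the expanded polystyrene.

T ≈ 65.3 °C

For a radial system each layer contributes R = ln(r_out/r_in)/(2πkL); films add R = 1/(hA).
R_inner film = 1/(h_i·2πr₁L) = 1/(1330×2π×0.165×13.6) = 5.333×10^-5 K/W
R_stainless steel pipe wall = ln(174/165)/(2π×17.3×13.6) = 3.593×10^-5 K/W
R_mineral wool = ln(202/174)/(2π×0.0427×13.6) = 0.04089 K/W
R_expanded polystyrene = ln(277/202)/(2π×0.0333×13.6) = 0.111 K/W
R_outer film = 1/(h_o·2πr_oL) = 1/(25.9×2π×0.277×13.6) = 0.001631 K/W
R_total = 0.1536 K/W
Q = ΔT/R_total = 70/0.1536
Q = 456 W
T_interface = T_inner − Q·ΣR(inner→interface) = 84 − 456×0.04098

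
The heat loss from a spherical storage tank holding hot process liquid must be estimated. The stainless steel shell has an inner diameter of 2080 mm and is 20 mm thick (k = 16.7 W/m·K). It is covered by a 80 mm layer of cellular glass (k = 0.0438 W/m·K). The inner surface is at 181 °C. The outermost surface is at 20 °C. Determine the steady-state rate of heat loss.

For a spherical shell R = (1/r₁ − 1/r₂)/(4πk); film R = 1/(h·4πr²). In series:
R_stainless steel shell = (1/1.04 − 1/1.06)/(4π×16.7) = 8.645×10^-5 K/W
R_cellular glass = (1/1.06 − 1/1.14)/(4π×0.0438) = 0.1203 K/W
R_total = 0.1204 K/W
Q = ΔT/R_total = 161/0.1204

Q ≈ 1340 W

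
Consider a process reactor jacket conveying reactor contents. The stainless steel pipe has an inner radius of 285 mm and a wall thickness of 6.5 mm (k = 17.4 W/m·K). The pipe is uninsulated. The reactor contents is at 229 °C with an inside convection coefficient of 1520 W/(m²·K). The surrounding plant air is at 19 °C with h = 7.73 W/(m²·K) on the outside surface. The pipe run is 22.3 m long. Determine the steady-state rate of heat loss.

Q ≈ 65800 W

Cylindrical conduction, so R = ln(r₂/r₁)/(2πkL) per layer, in series:
R_inner film = 1/(h_i·2πr₁L) = 1/(1520×2π×0.285×22.3) = 1.648×10^-5 K/W
R_stainless steel pipe wall = ln(291.5/285)/(2π×17.4×22.3) = 9.25×10^-6 K/W
R_outer film = 1/(h_o·2πr_oL) = 1/(7.73×2π×0.2915×22.3) = 0.003167 K/W
R_total = 0.003193 K/W
Q = ΔT/R_total = 210/0.003193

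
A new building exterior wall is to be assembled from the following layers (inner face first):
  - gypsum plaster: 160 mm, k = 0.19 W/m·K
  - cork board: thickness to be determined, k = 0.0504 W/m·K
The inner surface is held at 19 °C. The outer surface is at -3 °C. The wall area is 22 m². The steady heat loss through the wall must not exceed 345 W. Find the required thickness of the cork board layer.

Model the wall as resistances in series:
R_gypsum plaster = L/(kA) = 0.16/(0.19×22) = 0.03828 K/W
Sum of the known resistances R_other = 0.03828 K/W
Required total resistance R_tot = ΔT/Q_allow = 22/345 = 0.06377 K/W
R_cork board = R_tot − R_other = 0.02549 K/W
L = R·k·A = 0.02549×0.0504×22

L ≈ 28.3 mm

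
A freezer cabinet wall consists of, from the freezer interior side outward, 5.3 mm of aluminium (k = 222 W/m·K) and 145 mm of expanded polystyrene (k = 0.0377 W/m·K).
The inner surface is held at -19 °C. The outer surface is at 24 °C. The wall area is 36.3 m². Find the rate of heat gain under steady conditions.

Thermal resistances in series:
R_aluminium = L/(kA) = 0.0053/(222×36.3) = 6.577×10^-7 K/W
R_expanded polystyrene = L/(kA) = 0.145/(0.0377×36.3) = 0.106 K/W
R_total = 0.106 K/W
Q = ΔT / R_total = 43 / 0.106

Q ≈ 406 W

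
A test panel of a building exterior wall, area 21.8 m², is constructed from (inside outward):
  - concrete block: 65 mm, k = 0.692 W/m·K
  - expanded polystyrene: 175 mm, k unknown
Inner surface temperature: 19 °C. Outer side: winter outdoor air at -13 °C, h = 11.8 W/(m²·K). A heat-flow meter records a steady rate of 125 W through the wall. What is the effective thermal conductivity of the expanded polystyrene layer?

k ≈ 0.0324 W/(m·K)

Series thermal resistances:
R_concrete block = L/(kA) = 0.065/(0.692×21.8) = 0.004309 K/W
R_outer film = 1/(h_o·A) = 1/(11.8×21.8) = 0.003887 K/W
Sum of known resistances R_other = 0.008196 K/W
Total R = ΔT/Q = 32/125 = 0.256 K/W
R_expanded polystyrene = R_total − R_other = 0.2478 K/W
k = L/(R·A) = 0.175/(0.2478×21.8)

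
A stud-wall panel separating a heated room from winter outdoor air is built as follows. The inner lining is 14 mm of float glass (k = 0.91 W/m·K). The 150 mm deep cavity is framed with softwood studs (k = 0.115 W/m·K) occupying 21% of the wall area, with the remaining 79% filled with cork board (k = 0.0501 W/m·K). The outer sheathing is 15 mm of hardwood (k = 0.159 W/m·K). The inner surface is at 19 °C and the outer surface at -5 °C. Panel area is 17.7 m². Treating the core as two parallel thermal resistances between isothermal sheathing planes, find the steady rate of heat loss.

Sheathing layers in series; stud and cavity paths in parallel between them.
R_inner = 0.014/(0.91×17.7) = 8.692×10^-4 K/W
R_stud  = 0.15/(0.115×0.21×17.7) = 0.3509 K/W
R_cav   = 0.15/(0.0501×0.79×17.7) = 0.2141 K/W
1/R_core = 1/R_stud + 1/R_cav → R_core = 0.133 K/W
R_outer = 0.015/(0.159×17.7) = 0.00533 K/W
R_total = 0.1392 K/W
Q = ΔT/R_total = 24/0.1392

Q ≈ 172 W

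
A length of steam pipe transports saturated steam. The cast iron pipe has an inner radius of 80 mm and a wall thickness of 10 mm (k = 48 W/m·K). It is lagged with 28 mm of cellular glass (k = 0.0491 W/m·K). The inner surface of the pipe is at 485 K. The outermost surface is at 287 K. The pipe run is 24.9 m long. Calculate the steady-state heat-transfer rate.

For a radial system each layer contributes R = ln(r_out/r_in)/(2πkL); films add R = 1/(hA).
R_cast iron pipe wall = ln(90/80)/(2π×48×24.9) = 1.568×10^-5 K/W
R_cellular glass = ln(118/90)/(2π×0.0491×24.9) = 0.03526 K/W
R_total = 0.03528 K/W
Q = ΔT/R_total = 198/0.03528

Q ≈ 5610 W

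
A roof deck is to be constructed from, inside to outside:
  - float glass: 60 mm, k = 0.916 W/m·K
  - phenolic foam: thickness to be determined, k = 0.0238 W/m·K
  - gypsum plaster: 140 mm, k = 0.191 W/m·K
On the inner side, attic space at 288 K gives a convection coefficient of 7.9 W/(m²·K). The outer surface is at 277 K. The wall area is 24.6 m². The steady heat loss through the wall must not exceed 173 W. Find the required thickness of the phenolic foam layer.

L ≈ 15.2 mm

Using the resistance-network approach (series):
R_inner film = 1/(h_i·A) = 1/(7.9×24.6) = 0.005146 K/W
R_float glass = L/(kA) = 0.06/(0.916×24.6) = 0.002663 K/W
R_gypsum plaster = L/(kA) = 0.14/(0.191×24.6) = 0.0298 K/W
Sum of the known resistances R_other = 0.0376 K/W
Required total resistance R_tot = ΔT/Q_allow = 11/173 = 0.06358 K/W
R_phenolic foam = R_tot − R_other = 0.02598 K/W
L = R·k·A = 0.02598×0.0238×24.6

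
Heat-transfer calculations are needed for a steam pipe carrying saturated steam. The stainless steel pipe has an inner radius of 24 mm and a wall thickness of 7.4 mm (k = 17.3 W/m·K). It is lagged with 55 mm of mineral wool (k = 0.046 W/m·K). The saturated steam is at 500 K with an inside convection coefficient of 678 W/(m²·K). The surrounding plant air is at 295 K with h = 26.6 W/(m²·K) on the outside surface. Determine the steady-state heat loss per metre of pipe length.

Cylindrical conduction, so R = ln(r₂/r₁)/(2πkL) per layer, in series:
R_inner film = 1/(h_i·2πr₁L) = 1/(678×2π×0.024×1) = 0.009781 K/W
R_stainless steel pipe wall = ln(31.4/24)/(2π×17.3×1) = 0.002472 K/W
R_mineral wool = ln(86.4/31.4)/(2π×0.046×1) = 3.502 K/W
R_outer film = 1/(h_o·2πr_oL) = 1/(26.6×2π×0.0864×1) = 0.06925 K/W
R_total = 3.584 K/W
Q = ΔT/R_total = 205/3.584

q′ ≈ 57.2 W/m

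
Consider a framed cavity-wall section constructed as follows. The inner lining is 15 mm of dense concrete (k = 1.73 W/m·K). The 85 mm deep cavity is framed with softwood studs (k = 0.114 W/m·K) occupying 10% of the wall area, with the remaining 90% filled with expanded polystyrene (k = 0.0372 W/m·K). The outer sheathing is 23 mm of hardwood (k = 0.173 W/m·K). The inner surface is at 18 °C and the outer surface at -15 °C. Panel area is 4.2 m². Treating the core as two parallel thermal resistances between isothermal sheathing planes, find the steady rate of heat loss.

Q ≈ 68.1 W

Sheathing layers in series; stud and cavity paths in parallel between them.
R_inner = 0.015/(1.73×4.2) = 0.002064 K/W
R_stud  = 0.085/(0.114×0.1×4.2) = 1.775 K/W
R_cav   = 0.085/(0.0372×0.9×4.2) = 0.6045 K/W
1/R_core = 1/R_stud + 1/R_cav → R_core = 0.4509 K/W
R_outer = 0.023/(0.173×4.2) = 0.03165 K/W
R_total = 0.4847 K/W
Q = ΔT/R_total = 33/0.4847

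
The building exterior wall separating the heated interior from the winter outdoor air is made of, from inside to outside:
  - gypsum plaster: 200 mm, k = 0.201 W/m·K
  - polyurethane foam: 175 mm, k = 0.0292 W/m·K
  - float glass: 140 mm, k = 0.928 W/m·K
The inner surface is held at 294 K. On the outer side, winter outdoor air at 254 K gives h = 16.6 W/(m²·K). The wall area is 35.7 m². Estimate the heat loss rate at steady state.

Q ≈ 198 W

Model the wall as resistances in series:
R_gypsum plaster = L/(kA) = 0.2/(0.201×35.7) = 0.02787 K/W
R_polyurethane foam = L/(kA) = 0.175/(0.0292×35.7) = 0.1679 K/W
R_float glass = L/(kA) = 0.14/(0.928×35.7) = 0.004226 K/W
R_outer film = 1/(h_o·A) = 1/(16.6×35.7) = 0.001687 K/W
R_total = 0.2017 K/W
Q = ΔT / R_total = 40 / 0.2017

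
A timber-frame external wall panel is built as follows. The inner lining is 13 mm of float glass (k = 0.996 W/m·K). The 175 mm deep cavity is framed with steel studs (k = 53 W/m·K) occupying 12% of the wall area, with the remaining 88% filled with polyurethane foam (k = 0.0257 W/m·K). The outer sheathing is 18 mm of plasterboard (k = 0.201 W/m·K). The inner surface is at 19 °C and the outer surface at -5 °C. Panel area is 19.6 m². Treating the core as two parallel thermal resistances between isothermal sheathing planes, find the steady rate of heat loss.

Sheathing layers in series; stud and cavity paths in parallel between them.
R_inner = 0.013/(0.996×19.6) = 6.659×10^-4 K/W
R_stud  = 0.175/(53×0.12×19.6) = 0.001404 K/W
R_cav   = 0.175/(0.0257×0.88×19.6) = 0.3948 K/W
1/R_core = 1/R_stud + 1/R_cav → R_core = 0.001399 K/W
R_outer = 0.018/(0.201×19.6) = 0.004569 K/W
R_total = 0.006634 K/W
Q = ΔT/R_total = 24/0.006634

Q ≈ 3620 W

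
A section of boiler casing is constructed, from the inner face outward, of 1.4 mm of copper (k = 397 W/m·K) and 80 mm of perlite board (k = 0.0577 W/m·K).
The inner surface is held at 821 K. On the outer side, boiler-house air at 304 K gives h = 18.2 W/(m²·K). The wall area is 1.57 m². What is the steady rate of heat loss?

Series thermal resistances:
R_copper = L/(kA) = 0.0014/(397×1.57) = 2.246×10^-6 K/W
R_perlite board = L/(kA) = 0.08/(0.0577×1.57) = 0.8831 K/W
R_outer film = 1/(h_o·A) = 1/(18.2×1.57) = 0.035 K/W
R_total = 0.9181 K/W
Q = ΔT / R_total = 517 / 0.9181

Q ≈ 563 W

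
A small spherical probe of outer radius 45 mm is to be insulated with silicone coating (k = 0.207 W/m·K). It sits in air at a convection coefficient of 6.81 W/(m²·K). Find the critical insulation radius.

r_cr ≈ 60.8 mm

For a sphere r_cr = 2k/h = 2×0.207/6.81
r_cr = 60.8 mm; since the bare radius (45 mm) is below r_cr, adding a thin layer of insulation will *increase* heat loss.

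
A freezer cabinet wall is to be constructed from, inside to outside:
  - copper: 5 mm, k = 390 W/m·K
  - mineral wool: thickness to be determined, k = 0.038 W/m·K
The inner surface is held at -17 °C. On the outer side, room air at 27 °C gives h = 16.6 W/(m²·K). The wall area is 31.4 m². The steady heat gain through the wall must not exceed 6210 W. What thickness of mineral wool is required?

Thermal resistances in series:
R_copper = L/(kA) = 0.005/(390×31.4) = 4.083×10^-7 K/W
R_outer film = 1/(h_o·A) = 1/(16.6×31.4) = 0.001919 K/W
Sum of the known resistances R_other = 0.001919 K/W
Required total resistance R_tot = ΔT/Q_allow = 44/6210 = 0.007085 K/W
R_mineral wool = R_tot − R_other = 0.005166 K/W
L = R·k·A = 0.005166×0.038×31.4

L ≈ 6.16 mm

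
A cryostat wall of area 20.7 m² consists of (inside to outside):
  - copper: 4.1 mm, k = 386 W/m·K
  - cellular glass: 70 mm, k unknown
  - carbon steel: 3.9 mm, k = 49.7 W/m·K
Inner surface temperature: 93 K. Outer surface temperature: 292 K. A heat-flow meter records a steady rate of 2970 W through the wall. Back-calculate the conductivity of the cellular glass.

Model the wall as resistances in series:
R_copper = L/(kA) = 0.0041/(386×20.7) = 5.131×10^-7 K/W
R_carbon steel = L/(kA) = 0.0039/(49.7×20.7) = 3.791×10^-6 K/W
Sum of known resistances R_other = 4.304×10^-6 K/W
Total R = ΔT/Q = 199/2970 = 0.067 K/W
R_cellular glass = R_total − R_other = 0.067 K/W
k = L/(R·A) = 0.07/(0.067×20.7)

k ≈ 0.0505 W/(m·K)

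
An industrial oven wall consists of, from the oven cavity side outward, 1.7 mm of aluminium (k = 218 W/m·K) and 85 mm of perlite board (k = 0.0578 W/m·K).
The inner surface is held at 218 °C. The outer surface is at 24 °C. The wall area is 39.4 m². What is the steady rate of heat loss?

Thermal resistances in series:
R_aluminium = L/(kA) = 0.0017/(218×39.4) = 1.979×10^-7 K/W
R_perlite board = L/(kA) = 0.085/(0.0578×39.4) = 0.03732 K/W
R_total = 0.03732 K/W
Q = ΔT / R_total = 194 / 0.03732

Q ≈ 5200 W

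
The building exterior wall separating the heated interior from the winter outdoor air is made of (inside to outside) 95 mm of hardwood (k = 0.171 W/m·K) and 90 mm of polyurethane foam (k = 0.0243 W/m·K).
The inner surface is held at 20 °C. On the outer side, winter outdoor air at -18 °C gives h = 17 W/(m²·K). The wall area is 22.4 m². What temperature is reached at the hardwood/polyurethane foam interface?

T ≈ 15.1 °C

Series thermal resistances:
R_hardwood = L/(kA) = 0.095/(0.171×22.4) = 0.0248 K/W
R_polyurethane foam = L/(kA) = 0.09/(0.0243×22.4) = 0.1653 K/W
R_outer film = 1/(h_o·A) = 1/(17×22.4) = 0.002626 K/W
R_total = 0.1928 K/W;  Q = ΔT/R_total = 38/0.1928 = 197.1 W
T_interface = T_inner − Q·ΣR(inner→interface) = 20 − 197×0.0248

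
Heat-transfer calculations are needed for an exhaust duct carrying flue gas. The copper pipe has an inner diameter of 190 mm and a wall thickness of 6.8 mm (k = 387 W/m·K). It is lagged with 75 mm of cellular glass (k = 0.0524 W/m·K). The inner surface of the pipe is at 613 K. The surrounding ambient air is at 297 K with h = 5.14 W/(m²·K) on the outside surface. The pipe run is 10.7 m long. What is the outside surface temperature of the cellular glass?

T ≈ 327 K

Radial resistances (cylindrical: R_cond = ln(r_o/r_i)/(2πkL), R_conv = 1/(h·2πrL)):
R_copper pipe wall = ln(101.8/95)/(2π×387×10.7) = 2.657×10^-6 K/W
R_cellular glass = ln(176.8/101.8)/(2π×0.0524×10.7) = 0.1567 K/W
R_outer film = 1/(h_o·2πr_oL) = 1/(5.14×2π×0.1768×10.7) = 0.01637 K/W
R_total = 0.1731 K/W
Q = ΔT/R_total = 316/0.1731
Q = 1830 W
T_interface = T_inner − Q·ΣR(inner→interface) = 613 − 1830×0.1567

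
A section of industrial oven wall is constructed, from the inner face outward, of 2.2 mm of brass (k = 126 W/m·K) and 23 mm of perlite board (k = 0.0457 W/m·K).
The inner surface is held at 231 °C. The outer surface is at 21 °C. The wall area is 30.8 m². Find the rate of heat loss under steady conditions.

Q ≈ 12900 W

Model the wall as resistances in series:
R_brass = L/(kA) = 0.0022/(126×30.8) = 5.669×10^-7 K/W
R_perlite board = L/(kA) = 0.023/(0.0457×30.8) = 0.01634 K/W
R_total = 0.01634 K/W
Q = ΔT / R_total = 210 / 0.01634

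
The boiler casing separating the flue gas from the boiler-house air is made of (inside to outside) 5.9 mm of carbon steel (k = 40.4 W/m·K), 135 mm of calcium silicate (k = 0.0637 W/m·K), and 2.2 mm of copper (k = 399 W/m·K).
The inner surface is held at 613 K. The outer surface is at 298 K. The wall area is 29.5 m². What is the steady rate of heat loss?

Thermal resistances in series:
R_carbon steel = L/(kA) = 0.0059/(40.4×29.5) = 4.95×10^-6 K/W
R_calcium silicate = L/(kA) = 0.135/(0.0637×29.5) = 0.07184 K/W
R_copper = L/(kA) = 0.0022/(399×29.5) = 1.869×10^-7 K/W
R_total = 0.07185 K/W
Q = ΔT / R_total = 315 / 0.07185

Q ≈ 4380 W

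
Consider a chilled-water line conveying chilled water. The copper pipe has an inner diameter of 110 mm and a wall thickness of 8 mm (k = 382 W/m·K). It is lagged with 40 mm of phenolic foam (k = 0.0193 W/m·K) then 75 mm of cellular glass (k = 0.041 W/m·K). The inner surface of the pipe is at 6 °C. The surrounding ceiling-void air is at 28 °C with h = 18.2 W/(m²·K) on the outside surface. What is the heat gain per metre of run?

q′ ≈ 3.53 W/m

Per-layer cylindrical resistances, series-summed:
R_copper pipe wall = ln(63/55)/(2π×382×1) = 5.658×10^-5 K/W
R_phenolic foam = ln(103/63)/(2π×0.0193×1) = 4.054 K/W
R_cellular glass = ln(178/103)/(2π×0.041×1) = 2.124 K/W
R_outer film = 1/(h_o·2πr_oL) = 1/(18.2×2π×0.178×1) = 0.04913 K/W
R_total = 6.227 K/W
Q = ΔT/R_total = 22/6.227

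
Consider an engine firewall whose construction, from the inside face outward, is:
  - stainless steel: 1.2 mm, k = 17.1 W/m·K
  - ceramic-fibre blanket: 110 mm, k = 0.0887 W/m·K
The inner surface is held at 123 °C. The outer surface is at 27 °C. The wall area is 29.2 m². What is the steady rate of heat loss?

Q ≈ 2260 W

Series thermal resistances:
R_stainless steel = L/(kA) = 0.0012/(17.1×29.2) = 2.403×10^-6 K/W
R_ceramic-fibre blanket = L/(kA) = 0.11/(0.0887×29.2) = 0.04247 K/W
R_total = 0.04247 K/W
Q = ΔT / R_total = 96 / 0.04247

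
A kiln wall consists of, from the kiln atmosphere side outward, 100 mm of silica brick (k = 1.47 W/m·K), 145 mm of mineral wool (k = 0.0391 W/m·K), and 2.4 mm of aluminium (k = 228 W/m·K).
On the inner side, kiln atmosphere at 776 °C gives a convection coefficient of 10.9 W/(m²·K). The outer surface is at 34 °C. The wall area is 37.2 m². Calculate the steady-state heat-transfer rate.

Thermal resistances in series:
R_inner film = 1/(h_i·A) = 1/(10.9×37.2) = 0.002466 K/W
R_silica brick = L/(kA) = 0.1/(1.47×37.2) = 0.001829 K/W
R_mineral wool = L/(kA) = 0.145/(0.0391×37.2) = 0.09969 K/W
R_aluminium = L/(kA) = 0.0024/(228×37.2) = 2.83×10^-7 K/W
R_total = 0.104 K/W
Q = ΔT / R_total = 742 / 0.104

Q ≈ 7140 W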